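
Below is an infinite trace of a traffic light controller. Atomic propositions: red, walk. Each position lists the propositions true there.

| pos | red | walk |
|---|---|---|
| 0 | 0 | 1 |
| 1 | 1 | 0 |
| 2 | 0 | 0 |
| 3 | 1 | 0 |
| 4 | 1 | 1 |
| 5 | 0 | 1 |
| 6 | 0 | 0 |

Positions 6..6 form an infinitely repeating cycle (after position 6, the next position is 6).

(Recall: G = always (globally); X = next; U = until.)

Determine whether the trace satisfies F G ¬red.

G ¬red holds at position 5, which is reachable from 0, so F G ¬red holds.

Satisfied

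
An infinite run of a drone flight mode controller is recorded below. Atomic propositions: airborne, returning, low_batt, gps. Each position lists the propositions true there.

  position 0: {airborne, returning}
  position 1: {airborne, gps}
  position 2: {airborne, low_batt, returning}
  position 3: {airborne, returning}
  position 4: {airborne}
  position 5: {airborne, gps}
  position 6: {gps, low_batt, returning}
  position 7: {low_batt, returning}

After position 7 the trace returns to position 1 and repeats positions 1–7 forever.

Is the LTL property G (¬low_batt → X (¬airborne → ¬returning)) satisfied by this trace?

No

¬low_batt → X (¬airborne → ¬returning) must hold at every position from 0 onward. It fails at position 5, so G (¬low_batt → X (¬airborne → ¬returning)) is false.
Positions where ¬low_batt holds: 0, 1, 3, 4, 5.
Check X (¬airborne → ¬returning) at each: 0→ok, 1→ok, 3→ok, 4→ok, 5→fails.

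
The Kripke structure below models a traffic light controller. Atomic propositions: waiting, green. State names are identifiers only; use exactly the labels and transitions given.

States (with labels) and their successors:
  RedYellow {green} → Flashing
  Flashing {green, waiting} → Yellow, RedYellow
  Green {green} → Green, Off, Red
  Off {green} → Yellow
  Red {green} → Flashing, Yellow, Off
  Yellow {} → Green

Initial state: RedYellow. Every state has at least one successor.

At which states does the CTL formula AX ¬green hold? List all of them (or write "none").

{Off}

States satisfying ¬green: {Yellow}.
States satisfying AX ¬green: {Off}.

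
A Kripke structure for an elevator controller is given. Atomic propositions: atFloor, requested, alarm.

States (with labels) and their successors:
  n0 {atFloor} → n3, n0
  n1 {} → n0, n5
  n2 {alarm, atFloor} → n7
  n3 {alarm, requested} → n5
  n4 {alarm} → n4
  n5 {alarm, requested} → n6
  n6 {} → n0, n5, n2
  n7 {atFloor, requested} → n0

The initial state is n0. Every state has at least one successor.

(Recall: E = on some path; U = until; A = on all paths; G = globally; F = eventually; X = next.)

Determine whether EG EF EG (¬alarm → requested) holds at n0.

States satisfying EF EG (¬alarm → requested): {n4}.
States satisfying EG EF EG (¬alarm → requested): {n4}.
No suitable path/successor from n0 witnesses the formula.
n0 ∉ Sat(EG EF EG (¬alarm → requested)).

Violated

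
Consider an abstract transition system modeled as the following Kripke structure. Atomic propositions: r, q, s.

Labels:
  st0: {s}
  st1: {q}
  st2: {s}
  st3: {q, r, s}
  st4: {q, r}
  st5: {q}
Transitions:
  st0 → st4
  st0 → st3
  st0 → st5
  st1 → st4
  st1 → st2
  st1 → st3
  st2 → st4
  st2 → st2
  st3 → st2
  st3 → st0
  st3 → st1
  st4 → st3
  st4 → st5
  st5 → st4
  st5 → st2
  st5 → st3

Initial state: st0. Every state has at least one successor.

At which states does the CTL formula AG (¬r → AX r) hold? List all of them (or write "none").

States satisfying ¬r → AX r: {st3, st4}.
States satisfying AG (¬r → AX r): ∅.

none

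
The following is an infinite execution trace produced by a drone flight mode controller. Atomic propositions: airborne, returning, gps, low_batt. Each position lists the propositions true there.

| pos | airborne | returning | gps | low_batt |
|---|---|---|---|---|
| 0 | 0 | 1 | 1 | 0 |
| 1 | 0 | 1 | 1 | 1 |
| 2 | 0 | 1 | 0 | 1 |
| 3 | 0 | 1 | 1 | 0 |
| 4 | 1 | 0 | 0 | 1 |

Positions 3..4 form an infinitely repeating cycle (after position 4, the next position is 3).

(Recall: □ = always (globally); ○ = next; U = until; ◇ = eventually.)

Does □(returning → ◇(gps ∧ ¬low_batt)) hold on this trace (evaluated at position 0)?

Holds

returning → ◇(gps ∧ ¬low_batt) holds at every position 0..4, and those are all positions ever visited, so □(returning → ◇(gps ∧ ¬low_batt)) holds.
Positions where returning holds: 0, 1, 2, 3.
Check ◇(gps ∧ ¬low_batt) at each: 0→ok, 1→ok, 2→ok, 3→ok.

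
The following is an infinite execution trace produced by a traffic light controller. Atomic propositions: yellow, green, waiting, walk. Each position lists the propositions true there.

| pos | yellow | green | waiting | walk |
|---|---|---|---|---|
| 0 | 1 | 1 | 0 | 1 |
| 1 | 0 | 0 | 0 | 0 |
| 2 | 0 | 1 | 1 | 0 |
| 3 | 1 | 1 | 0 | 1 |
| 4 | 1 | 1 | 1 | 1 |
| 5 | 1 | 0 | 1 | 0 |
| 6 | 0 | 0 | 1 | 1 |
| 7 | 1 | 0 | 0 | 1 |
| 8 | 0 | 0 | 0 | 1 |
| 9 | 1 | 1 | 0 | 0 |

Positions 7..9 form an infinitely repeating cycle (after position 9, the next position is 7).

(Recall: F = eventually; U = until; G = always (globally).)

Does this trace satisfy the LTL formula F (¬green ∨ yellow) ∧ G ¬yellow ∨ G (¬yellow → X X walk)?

¬yellow → X X walk holds at every position 0..9, and those are all positions ever visited, so G (¬yellow → X X walk) holds.
Positions where ¬yellow holds: 1, 2, 6, 8.
Check X X walk at each: 1→ok, 2→ok, 6→ok, 8→ok.
At position 0: F (¬green ∨ yellow) ∧ G ¬yellow is false; G (¬yellow → X X walk) is true; so F (¬green ∨ yellow) ∧ G ¬yellow ∨ G (¬yellow → X X walk) is true.

Yes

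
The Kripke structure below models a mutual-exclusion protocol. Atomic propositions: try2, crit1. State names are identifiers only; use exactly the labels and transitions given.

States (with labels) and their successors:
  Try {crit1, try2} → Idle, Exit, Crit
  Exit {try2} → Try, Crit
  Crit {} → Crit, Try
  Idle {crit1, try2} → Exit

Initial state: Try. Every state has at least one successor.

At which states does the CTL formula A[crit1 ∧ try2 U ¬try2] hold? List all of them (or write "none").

States satisfying crit1 ∧ try2: {Try, Idle}.
States satisfying ¬try2: {Crit}.
States satisfying A[crit1 ∧ try2 U ¬try2]: {Crit}.

{Crit}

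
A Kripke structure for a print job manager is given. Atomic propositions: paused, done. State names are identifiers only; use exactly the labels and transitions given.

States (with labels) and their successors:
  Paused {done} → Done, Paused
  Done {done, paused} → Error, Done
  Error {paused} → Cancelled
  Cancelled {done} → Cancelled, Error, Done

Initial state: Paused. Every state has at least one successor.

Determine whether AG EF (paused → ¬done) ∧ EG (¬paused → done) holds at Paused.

Satisfied

States satisfying EF (paused → ¬done): {Paused, Done, Error, Cancelled}.
States satisfying AG EF (paused → ¬done): {Paused, Done, Error, Cancelled}.
States satisfying ¬paused → done: {Paused, Done, Error, Cancelled}.
States satisfying EG (¬paused → done): {Paused, Done, Error, Cancelled}.
States satisfying AG EF (paused → ¬done) ∧ EG (¬paused → done): {Paused, Done, Error, Cancelled}.
Paused ∈ Sat(AG EF (paused → ¬done) ∧ EG (¬paused → done)).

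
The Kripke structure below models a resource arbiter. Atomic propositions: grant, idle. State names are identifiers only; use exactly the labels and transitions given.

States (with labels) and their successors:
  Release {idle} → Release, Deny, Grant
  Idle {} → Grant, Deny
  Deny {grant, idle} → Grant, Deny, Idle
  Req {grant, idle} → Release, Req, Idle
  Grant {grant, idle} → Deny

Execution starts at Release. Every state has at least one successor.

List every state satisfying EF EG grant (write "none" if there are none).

{Release, Idle, Deny, Req, Grant}

States satisfying EG grant: {Deny, Req, Grant}.
States satisfying EF EG grant: {Release, Idle, Deny, Req, Grant}.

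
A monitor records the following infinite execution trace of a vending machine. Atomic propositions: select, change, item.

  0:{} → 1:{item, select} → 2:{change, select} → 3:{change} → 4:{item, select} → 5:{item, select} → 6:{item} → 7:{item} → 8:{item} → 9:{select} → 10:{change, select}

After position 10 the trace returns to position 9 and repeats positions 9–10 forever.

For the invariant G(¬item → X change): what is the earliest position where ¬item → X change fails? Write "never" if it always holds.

0

At position 0 the labels are {} and the next position 1 has {item, select}, so ¬item → X change is false there. This is the first violation.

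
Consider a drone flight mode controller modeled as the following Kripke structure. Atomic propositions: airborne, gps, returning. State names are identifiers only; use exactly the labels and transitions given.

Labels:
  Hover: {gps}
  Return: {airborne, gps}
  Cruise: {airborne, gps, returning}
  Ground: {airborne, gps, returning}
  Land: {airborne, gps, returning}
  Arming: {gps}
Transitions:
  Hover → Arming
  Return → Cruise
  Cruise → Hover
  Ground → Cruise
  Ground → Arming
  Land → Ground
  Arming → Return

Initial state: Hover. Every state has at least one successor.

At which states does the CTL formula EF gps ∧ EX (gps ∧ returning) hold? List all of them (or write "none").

States satisfying gps: {Hover, Return, Cruise, Ground, Land, Arming}.
States satisfying EF gps: {Hover, Return, Cruise, Ground, Land, Arming}.
States satisfying gps ∧ returning: {Cruise, Ground, Land}.
States satisfying EX (gps ∧ returning): {Return, Ground, Land}.
States satisfying EF gps ∧ EX (gps ∧ returning): {Return, Ground, Land}.

{Return, Ground, Land}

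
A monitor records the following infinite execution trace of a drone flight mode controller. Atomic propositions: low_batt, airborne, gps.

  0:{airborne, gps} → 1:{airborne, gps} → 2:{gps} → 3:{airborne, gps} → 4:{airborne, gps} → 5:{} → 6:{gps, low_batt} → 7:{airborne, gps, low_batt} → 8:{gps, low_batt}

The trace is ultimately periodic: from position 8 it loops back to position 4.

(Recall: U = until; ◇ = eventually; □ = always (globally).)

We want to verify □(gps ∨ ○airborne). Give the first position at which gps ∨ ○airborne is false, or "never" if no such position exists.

5

Check gps ∨ ○airborne at each position in order: 0 ✓, 1 ✓, 2 ✓, 3 ✓, 4 ✓.
At position 5 the labels are {} and the next position 6 has {gps, low_batt}, so gps ∨ ○airborne is false there. This is the first violation.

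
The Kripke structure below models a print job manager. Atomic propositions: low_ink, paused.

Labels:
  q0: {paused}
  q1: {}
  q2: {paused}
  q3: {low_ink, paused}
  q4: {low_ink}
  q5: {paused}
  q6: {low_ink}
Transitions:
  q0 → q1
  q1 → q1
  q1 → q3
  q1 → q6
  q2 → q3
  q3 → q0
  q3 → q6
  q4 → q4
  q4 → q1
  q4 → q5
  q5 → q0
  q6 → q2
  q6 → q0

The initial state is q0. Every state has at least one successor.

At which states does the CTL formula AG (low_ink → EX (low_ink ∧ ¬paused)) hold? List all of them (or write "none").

States satisfying low_ink → EX (low_ink ∧ ¬paused): {q0, q1, q2, q3, q4, q5}.
States satisfying AG (low_ink → EX (low_ink ∧ ¬paused)): ∅.

none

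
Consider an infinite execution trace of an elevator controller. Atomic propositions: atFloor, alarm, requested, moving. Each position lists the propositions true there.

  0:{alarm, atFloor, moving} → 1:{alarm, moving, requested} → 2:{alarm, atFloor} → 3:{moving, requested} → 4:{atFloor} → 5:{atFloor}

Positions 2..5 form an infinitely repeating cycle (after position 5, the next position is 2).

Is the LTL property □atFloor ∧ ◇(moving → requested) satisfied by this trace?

Violated

atFloor must hold at every position from 0 onward. It fails at position 1, so □atFloor is false.
moving → requested holds at position 1, which is reachable from 0, so ◇(moving → requested) holds.
At position 0: □atFloor is false; ◇(moving → requested) is true; so □atFloor ∧ ◇(moving → requested) is false.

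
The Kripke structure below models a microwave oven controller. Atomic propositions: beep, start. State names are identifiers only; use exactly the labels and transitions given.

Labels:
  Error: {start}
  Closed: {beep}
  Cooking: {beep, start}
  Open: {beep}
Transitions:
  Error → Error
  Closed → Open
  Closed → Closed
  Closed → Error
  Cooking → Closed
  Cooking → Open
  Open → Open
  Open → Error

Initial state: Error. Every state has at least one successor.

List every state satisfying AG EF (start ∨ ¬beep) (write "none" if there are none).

States satisfying EF (start ∨ ¬beep): {Error, Closed, Cooking, Open}.
States satisfying AG EF (start ∨ ¬beep): {Error, Closed, Cooking, Open}.

{Error, Closed, Cooking, Open}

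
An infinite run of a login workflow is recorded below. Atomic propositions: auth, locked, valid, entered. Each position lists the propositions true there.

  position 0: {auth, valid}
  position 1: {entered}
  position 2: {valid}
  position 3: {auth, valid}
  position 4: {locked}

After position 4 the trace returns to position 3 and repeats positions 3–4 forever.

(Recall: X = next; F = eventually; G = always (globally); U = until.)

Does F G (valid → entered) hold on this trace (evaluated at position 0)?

Violated

G (valid → entered) is false at every position 0..4, so it never becomes true and F G (valid → entered) fails.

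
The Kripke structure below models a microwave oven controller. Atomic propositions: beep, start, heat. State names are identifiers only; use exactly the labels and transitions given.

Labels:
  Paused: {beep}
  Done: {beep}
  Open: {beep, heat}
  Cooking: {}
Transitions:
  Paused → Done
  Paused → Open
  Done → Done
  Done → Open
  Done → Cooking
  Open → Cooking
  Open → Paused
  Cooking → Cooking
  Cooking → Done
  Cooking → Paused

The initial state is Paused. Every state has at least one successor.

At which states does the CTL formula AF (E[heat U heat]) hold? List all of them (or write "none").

{Open}

States satisfying E[heat U heat]: {Open}.
States satisfying AF (E[heat U heat]): {Open}.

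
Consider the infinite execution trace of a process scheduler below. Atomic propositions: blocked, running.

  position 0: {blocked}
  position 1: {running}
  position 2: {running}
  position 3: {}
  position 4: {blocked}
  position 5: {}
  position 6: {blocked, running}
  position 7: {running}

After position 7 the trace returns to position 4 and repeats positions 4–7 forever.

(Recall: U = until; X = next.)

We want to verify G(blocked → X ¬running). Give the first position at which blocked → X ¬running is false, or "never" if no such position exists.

0

At position 0 the labels are {blocked} and the next position 1 has {running}, so blocked → X ¬running is false there. This is the first violation.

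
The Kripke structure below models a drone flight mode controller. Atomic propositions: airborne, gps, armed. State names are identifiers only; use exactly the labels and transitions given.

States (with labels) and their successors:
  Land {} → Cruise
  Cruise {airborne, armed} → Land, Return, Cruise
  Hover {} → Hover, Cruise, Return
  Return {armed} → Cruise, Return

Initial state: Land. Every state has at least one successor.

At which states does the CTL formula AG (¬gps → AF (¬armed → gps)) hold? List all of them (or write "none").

{Land, Cruise, Return}

States satisfying ¬gps → AF (¬armed → gps): {Land, Cruise, Return}.
States satisfying AG (¬gps → AF (¬armed → gps)): {Land, Cruise, Return}.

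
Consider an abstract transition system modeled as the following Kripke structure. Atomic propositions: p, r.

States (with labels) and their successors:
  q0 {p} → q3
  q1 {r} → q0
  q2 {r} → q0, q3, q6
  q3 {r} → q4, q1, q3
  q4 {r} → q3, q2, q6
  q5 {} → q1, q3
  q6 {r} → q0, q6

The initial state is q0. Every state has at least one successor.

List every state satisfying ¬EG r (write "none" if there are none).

{q0, q1, q5}

States satisfying r: {q1, q2, q3, q4, q6}.
States satisfying EG r: {q2, q3, q4, q6}.
States satisfying ¬EG r: {q0, q1, q5}.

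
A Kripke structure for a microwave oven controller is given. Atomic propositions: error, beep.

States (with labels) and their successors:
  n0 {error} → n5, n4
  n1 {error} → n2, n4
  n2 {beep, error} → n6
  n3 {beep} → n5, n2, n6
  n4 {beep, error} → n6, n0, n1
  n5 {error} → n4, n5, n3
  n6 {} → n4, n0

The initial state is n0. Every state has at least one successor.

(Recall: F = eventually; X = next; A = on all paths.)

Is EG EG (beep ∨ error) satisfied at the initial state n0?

Yes

States satisfying EG (beep ∨ error): {n0, n1, n3, n4, n5}.
States satisfying EG EG (beep ∨ error): {n0, n1, n3, n4, n5}.
n0 ∈ Sat(EG EG (beep ∨ error)).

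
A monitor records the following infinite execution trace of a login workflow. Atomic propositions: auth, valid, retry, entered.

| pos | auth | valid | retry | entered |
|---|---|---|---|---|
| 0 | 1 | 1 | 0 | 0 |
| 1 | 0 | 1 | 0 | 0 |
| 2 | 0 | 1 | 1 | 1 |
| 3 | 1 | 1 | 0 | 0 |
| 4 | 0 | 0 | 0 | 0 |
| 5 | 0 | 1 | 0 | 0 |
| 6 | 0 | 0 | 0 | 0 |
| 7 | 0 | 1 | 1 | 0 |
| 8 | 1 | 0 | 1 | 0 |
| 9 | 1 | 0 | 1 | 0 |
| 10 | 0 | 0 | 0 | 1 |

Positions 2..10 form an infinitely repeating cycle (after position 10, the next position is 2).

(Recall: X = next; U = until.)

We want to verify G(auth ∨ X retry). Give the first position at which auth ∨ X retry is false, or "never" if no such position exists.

Check auth ∨ X retry at each position in order: 0 ✓, 1 ✓.
At position 2 the labels are {entered, retry, valid} and the next position 3 has {auth, valid}, so auth ∨ X retry is false there. This is the first violation.

2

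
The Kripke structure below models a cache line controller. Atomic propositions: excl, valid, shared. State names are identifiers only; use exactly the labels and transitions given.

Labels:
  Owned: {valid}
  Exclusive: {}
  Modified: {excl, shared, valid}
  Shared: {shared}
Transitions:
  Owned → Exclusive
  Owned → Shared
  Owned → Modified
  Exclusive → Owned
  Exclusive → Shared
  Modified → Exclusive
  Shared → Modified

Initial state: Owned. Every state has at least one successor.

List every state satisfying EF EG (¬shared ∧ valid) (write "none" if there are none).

none

States satisfying EG (¬shared ∧ valid): ∅.
States satisfying EF EG (¬shared ∧ valid): ∅.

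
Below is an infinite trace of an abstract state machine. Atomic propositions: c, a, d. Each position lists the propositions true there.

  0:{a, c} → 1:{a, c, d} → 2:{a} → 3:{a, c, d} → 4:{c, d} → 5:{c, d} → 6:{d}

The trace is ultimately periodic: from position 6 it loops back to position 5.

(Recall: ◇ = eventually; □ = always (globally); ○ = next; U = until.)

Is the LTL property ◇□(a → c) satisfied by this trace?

□(a → c) holds at position 3, which is reachable from 0, so ◇□(a → c) holds.

Holds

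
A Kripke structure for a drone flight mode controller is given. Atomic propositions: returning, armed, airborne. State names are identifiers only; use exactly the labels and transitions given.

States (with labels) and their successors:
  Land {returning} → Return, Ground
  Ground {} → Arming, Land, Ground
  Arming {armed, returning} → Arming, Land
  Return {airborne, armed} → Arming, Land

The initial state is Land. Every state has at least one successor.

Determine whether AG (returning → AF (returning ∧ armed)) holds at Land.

Does not hold

States satisfying returning → AF (returning ∧ armed): {Ground, Arming, Return}.
States satisfying AG (returning → AF (returning ∧ armed)): ∅.
Land is reachable from Land and violates returning → AF (returning ∧ armed), so AG fails at Land.
Land ∉ Sat(AG (returning → AF (returning ∧ armed))).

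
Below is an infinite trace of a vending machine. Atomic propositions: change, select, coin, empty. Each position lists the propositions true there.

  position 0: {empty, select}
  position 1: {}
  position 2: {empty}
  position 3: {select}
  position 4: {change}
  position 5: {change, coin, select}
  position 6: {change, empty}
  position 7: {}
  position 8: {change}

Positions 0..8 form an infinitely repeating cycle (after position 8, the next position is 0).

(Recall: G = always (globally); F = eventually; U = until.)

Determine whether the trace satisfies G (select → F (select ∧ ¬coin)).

Holds

select → F (select ∧ ¬coin) holds at every position 0..8, and those are all positions ever visited, so G (select → F (select ∧ ¬coin)) holds.
Positions where select holds: 0, 3, 5.
Check F (select ∧ ¬coin) at each: 0→ok, 3→ok, 5→ok.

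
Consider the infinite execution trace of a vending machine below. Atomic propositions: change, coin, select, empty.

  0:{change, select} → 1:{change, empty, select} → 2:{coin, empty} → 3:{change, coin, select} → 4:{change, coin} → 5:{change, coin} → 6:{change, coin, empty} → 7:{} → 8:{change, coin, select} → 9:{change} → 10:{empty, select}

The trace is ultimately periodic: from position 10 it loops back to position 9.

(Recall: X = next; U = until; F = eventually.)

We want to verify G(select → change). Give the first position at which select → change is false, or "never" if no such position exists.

10

Check select → change at each position in order: 0 ✓, 1 ✓, 2 ✓, 3 ✓, 4 ✓, 5 ✓, 6 ✓, 7 ✓, 8 ✓, 9 ✓.
At position 10 the labels are {empty, select}, so select → change is false there. This is the first violation.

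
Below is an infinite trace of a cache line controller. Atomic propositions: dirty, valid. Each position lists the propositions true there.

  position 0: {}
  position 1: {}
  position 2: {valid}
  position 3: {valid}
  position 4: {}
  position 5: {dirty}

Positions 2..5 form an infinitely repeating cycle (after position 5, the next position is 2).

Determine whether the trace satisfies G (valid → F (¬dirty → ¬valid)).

valid → F (¬dirty → ¬valid) holds at every position 0..5, and those are all positions ever visited, so G (valid → F (¬dirty → ¬valid)) holds.
Positions where valid holds: 2, 3.
Check F (¬dirty → ¬valid) at each: 2→ok, 3→ok.

Satisfied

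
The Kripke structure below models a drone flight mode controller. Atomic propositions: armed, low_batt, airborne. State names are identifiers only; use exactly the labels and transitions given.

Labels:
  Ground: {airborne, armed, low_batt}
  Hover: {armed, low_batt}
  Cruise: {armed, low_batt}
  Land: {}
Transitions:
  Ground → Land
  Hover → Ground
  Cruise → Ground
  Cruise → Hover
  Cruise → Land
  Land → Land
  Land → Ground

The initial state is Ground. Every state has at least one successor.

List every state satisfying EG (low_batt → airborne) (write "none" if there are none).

States satisfying low_batt → airborne: {Ground, Land}.
States satisfying EG (low_batt → airborne): {Ground, Land}.

{Ground, Land}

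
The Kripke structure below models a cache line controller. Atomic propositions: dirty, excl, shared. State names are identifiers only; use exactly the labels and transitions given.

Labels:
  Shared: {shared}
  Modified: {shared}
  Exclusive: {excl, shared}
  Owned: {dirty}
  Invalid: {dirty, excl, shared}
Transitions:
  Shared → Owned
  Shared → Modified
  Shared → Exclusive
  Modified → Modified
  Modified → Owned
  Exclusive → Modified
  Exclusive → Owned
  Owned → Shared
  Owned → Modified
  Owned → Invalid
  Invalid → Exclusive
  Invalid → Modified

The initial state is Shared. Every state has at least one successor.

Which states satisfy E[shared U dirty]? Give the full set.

States satisfying shared: {Shared, Modified, Exclusive, Invalid}.
States satisfying dirty: {Owned, Invalid}.
States satisfying E[shared U dirty]: {Shared, Modified, Exclusive, Owned, Invalid}.

{Shared, Modified, Exclusive, Owned, Invalid}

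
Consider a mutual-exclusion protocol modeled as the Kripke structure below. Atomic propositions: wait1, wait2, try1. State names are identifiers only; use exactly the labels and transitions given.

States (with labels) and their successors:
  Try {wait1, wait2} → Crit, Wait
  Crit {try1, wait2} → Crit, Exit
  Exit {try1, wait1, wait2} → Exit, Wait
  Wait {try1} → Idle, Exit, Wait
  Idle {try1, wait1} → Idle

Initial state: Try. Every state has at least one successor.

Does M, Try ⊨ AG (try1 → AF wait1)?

Violated

States satisfying try1 → AF wait1: {Try, Exit, Idle}.
States satisfying AG (try1 → AF wait1): {Idle}.
Crit is reachable from Try and violates try1 → AF wait1, so AG fails at Try.
Try ∉ Sat(AG (try1 → AF wait1)).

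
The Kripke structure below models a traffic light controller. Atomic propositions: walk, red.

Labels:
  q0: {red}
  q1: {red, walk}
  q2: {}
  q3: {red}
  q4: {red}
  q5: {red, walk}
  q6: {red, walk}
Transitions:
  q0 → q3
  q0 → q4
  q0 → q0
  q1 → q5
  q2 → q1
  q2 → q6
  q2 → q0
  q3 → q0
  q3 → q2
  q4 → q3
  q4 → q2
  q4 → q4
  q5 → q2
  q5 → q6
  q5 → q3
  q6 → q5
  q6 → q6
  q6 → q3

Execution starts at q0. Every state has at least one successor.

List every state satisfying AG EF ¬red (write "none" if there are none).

{q0, q1, q2, q3, q4, q5, q6}

States satisfying EF ¬red: {q0, q1, q2, q3, q4, q5, q6}.
States satisfying AG EF ¬red: {q0, q1, q2, q3, q4, q5, q6}.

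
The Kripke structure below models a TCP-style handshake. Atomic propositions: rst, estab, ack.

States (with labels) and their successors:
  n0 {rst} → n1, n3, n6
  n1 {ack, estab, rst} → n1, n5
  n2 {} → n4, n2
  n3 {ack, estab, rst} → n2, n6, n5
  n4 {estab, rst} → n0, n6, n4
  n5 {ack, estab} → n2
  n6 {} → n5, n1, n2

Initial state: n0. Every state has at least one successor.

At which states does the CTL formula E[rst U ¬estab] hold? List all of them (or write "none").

States satisfying rst: {n0, n1, n3, n4}.
States satisfying ¬estab: {n0, n2, n6}.
States satisfying E[rst U ¬estab]: {n0, n2, n3, n4, n6}.

{n0, n2, n3, n4, n6}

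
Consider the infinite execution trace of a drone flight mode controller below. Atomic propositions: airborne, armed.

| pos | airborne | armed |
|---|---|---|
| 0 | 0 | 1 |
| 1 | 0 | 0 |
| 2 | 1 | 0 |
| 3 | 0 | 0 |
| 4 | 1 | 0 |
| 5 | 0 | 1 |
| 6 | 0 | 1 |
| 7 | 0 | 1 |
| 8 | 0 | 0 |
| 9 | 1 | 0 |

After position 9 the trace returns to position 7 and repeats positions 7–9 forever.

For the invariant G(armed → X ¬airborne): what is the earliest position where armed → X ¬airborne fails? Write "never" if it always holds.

never

armed → X ¬airborne holds at every position 0..9, and those are all the positions the trace ever visits, so the invariant G(armed → X ¬airborne) is never violated.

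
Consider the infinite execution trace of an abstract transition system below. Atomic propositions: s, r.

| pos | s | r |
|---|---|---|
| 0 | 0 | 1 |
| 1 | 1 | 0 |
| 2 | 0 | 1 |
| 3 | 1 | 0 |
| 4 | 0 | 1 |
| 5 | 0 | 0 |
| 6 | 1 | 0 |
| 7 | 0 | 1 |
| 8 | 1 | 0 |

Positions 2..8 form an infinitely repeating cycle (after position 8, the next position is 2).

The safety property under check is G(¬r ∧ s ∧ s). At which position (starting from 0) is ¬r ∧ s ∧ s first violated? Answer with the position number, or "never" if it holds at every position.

At position 0 the labels are {r}, so ¬r ∧ s ∧ s is false there. This is the first violation.

0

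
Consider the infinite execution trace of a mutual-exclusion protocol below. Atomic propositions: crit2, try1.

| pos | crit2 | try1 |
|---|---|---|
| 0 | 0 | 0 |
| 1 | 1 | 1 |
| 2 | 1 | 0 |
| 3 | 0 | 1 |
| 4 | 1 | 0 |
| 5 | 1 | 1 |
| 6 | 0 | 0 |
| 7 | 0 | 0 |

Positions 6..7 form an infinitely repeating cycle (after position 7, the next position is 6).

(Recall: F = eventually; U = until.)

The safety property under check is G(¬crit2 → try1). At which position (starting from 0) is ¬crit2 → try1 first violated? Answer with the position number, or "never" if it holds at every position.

0

At position 0 the labels are {}, so ¬crit2 → try1 is false there. This is the first violation.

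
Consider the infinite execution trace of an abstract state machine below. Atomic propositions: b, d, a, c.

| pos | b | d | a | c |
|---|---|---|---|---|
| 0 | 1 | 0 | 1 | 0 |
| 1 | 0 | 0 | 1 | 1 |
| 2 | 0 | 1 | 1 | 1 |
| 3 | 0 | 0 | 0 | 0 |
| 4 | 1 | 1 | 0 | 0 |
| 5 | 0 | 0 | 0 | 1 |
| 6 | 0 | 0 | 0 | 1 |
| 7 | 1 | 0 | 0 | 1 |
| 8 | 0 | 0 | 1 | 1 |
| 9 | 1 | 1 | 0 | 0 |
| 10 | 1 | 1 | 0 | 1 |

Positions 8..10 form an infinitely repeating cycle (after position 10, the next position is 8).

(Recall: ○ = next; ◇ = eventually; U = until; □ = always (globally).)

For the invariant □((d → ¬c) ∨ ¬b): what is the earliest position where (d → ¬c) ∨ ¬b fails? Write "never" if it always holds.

Check (d → ¬c) ∨ ¬b at each position in order: 0 ✓, 1 ✓, 2 ✓, 3 ✓, 4 ✓, 5 ✓, 6 ✓, 7 ✓, 8 ✓, 9 ✓.
At position 10 the labels are {b, c, d}, so (d → ¬c) ∨ ¬b is false there. This is the first violation.

10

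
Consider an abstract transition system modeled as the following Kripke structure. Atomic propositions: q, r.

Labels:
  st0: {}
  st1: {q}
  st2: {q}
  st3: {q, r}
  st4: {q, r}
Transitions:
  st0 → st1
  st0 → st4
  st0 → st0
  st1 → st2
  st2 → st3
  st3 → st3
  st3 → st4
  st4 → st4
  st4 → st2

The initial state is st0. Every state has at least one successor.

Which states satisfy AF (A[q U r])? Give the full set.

{st1, st2, st3, st4}

States satisfying A[q U r]: {st1, st2, st3, st4}.
States satisfying AF (A[q U r]): {st1, st2, st3, st4}.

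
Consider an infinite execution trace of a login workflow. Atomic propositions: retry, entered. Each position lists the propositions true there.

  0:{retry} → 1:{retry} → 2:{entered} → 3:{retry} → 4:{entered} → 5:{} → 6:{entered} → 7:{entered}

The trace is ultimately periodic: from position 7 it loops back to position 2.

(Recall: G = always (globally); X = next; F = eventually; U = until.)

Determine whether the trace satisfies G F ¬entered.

Satisfied

F ¬entered holds at every position 0..7, and those are all positions ever visited, so G F ¬entered holds.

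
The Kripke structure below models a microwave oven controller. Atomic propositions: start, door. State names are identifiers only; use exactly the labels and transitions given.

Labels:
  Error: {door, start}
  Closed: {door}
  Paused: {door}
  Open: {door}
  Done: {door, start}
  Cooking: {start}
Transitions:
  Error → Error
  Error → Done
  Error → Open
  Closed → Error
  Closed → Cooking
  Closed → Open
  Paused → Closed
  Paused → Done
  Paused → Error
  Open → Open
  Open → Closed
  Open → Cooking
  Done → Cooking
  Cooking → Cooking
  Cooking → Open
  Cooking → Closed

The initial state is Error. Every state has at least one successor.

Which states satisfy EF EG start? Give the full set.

States satisfying EG start: {Error, Done, Cooking}.
States satisfying EF EG start: {Error, Closed, Paused, Open, Done, Cooking}.

{Error, Closed, Paused, Open, Done, Cooking}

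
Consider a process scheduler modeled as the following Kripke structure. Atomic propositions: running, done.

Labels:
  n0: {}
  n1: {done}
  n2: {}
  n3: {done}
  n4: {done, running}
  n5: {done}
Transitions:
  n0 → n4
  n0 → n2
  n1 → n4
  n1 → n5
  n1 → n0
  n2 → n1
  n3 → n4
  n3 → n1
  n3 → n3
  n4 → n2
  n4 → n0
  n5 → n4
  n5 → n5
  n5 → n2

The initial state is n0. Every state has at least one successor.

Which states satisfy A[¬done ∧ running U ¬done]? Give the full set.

States satisfying ¬done ∧ running: ∅.
States satisfying ¬done: {n0, n2}.
States satisfying A[¬done ∧ running U ¬done]: {n0, n2}.

{n0, n2}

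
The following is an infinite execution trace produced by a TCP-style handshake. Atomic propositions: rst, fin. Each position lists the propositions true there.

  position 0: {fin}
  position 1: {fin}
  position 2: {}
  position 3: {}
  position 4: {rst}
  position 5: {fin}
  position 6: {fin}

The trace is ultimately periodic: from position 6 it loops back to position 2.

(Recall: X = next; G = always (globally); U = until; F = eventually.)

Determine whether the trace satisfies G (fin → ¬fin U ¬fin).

fin → ¬fin U ¬fin must hold at every position from 0 onward. It fails at position 0, so G (fin → ¬fin U ¬fin) is false.
Positions where fin holds: 0, 1, 5, 6.
Check ¬fin U ¬fin at each: 0→fails, 1→fails, 5→fails, 6→fails.

Does not hold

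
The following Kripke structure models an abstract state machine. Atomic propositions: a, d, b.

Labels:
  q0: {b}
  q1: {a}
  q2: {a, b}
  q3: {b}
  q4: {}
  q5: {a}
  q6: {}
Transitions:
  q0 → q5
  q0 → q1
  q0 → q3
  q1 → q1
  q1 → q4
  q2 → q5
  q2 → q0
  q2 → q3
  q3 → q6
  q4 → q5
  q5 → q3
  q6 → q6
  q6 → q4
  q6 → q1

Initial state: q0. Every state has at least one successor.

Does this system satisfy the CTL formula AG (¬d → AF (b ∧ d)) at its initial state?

Does not hold

States satisfying ¬d → AF (b ∧ d): ∅.
States satisfying AG (¬d → AF (b ∧ d)): ∅.
q0 is reachable from q0 and violates ¬d → AF (b ∧ d), so AG fails at q0.
q0 ∉ Sat(AG (¬d → AF (b ∧ d))).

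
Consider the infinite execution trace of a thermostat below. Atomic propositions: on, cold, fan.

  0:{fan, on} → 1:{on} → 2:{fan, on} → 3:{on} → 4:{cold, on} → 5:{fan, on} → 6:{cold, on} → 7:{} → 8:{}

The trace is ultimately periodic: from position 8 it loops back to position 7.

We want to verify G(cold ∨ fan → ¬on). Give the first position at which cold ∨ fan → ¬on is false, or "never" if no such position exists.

0

At position 0 the labels are {fan, on}, so cold ∨ fan → ¬on is false there. This is the first violation.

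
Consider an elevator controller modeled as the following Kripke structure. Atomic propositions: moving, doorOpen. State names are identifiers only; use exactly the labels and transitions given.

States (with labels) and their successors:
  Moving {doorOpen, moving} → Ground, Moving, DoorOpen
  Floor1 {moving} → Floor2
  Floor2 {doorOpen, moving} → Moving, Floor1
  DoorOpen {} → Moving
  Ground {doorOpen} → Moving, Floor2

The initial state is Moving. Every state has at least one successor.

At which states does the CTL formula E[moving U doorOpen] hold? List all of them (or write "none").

States satisfying moving: {Moving, Floor1, Floor2}.
States satisfying doorOpen: {Moving, Floor2, Ground}.
States satisfying E[moving U doorOpen]: {Moving, Floor1, Floor2, Ground}.

{Moving, Floor1, Floor2, Ground}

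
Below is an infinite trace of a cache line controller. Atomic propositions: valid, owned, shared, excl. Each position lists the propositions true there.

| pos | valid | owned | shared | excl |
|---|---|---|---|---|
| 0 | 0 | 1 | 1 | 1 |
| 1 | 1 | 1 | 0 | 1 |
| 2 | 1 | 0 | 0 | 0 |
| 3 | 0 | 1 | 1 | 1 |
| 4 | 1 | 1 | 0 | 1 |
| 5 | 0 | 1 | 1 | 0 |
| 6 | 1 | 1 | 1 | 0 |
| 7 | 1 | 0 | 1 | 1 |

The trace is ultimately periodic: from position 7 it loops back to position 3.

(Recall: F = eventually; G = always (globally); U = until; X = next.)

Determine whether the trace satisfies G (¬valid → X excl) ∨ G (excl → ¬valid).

Does not hold

¬valid → X excl must hold at every position from 0 onward. It fails at position 5, so G (¬valid → X excl) is false.
Positions where ¬valid holds: 0, 3, 5.
Check X excl at each: 0→ok, 3→ok, 5→fails.
excl → ¬valid must hold at every position from 0 onward. It fails at position 1, so G (excl → ¬valid) is false.
Positions where excl holds: 0, 1, 3, 4, 7.
Check ¬valid at each: 0→ok, 1→fails, 3→ok, 4→fails, 7→fails.
At position 0: G (¬valid → X excl) is false; G (excl → ¬valid) is false; so G (¬valid → X excl) ∨ G (excl → ¬valid) is false.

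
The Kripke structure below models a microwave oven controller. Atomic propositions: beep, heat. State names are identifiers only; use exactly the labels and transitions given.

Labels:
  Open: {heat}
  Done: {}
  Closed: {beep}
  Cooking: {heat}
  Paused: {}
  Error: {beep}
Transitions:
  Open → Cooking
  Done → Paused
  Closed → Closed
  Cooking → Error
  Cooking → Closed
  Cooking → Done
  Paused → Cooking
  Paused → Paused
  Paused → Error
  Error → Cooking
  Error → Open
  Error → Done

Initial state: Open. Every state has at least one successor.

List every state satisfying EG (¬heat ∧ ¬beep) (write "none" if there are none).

States satisfying ¬heat ∧ ¬beep: {Done, Paused}.
States satisfying EG (¬heat ∧ ¬beep): {Done, Paused}.

{Done, Paused}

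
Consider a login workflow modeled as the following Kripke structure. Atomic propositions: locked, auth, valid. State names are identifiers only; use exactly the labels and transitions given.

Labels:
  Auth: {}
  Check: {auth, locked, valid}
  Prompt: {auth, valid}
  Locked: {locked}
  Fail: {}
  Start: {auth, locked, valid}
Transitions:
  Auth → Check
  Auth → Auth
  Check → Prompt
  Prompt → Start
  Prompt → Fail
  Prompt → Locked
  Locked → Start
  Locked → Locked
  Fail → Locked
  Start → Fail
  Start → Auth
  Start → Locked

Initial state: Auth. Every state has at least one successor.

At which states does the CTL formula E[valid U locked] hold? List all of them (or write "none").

{Check, Prompt, Locked, Start}

States satisfying valid: {Check, Prompt, Start}.
States satisfying locked: {Check, Locked, Start}.
States satisfying E[valid U locked]: {Check, Prompt, Locked, Start}.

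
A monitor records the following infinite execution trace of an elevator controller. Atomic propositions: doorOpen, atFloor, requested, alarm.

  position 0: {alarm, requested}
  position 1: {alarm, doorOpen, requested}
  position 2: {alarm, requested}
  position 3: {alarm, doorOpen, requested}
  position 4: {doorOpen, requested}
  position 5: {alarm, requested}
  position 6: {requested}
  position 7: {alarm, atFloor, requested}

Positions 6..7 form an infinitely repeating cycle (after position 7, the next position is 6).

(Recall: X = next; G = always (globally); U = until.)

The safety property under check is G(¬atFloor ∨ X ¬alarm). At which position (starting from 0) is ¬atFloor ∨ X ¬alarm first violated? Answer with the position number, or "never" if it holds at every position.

never

¬atFloor ∨ X ¬alarm holds at every position 0..7, and those are all the positions the trace ever visits, so the invariant G(¬atFloor ∨ X ¬alarm) is never violated.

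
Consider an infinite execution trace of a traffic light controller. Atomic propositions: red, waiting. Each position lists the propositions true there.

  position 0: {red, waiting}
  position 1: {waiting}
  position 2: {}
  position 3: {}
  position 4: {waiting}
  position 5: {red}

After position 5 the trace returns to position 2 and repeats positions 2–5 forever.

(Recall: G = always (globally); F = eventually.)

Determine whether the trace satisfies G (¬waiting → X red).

¬waiting → X red must hold at every position from 0 onward. It fails at position 2, so G (¬waiting → X red) is false.
Positions where ¬waiting holds: 2, 3, 5.
Check X red at each: 2→fails, 3→fails, 5→fails.

Does not hold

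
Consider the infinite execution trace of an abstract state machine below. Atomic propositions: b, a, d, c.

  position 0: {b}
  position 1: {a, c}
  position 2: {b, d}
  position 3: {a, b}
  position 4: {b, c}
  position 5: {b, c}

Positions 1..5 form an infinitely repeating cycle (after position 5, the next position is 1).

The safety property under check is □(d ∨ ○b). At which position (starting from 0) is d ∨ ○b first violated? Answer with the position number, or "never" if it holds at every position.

0

At position 0 the labels are {b} and the next position 1 has {a, c}, so d ∨ ○b is false there. This is the first violation.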